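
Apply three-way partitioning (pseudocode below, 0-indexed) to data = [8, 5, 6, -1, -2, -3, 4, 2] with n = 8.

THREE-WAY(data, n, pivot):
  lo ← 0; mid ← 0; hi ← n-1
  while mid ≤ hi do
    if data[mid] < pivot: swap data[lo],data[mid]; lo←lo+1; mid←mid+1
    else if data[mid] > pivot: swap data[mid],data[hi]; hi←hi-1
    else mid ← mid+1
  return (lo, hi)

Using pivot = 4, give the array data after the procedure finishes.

lo=0 mid=0 hi=7
8>4: swap(0,7), hi=6 ⇒ [2, 5, 6, -1, -2, -3, 4, 8]
2<4: swap(0,0), lo=1 mid=1 ⇒ [2, 5, 6, -1, -2, -3, 4, 8]
5>4: swap(1,6), hi=5 ⇒ [2, 4, 6, -1, -2, -3, 5, 8]
4=4: mid=2
6>4: swap(2,5), hi=4 ⇒ [2, 4, -3, -1, -2, 6, 5, 8]
-3<4: swap(1,2), lo=2 mid=3 ⇒ [2, -3, 4, -1, -2, 6, 5, 8]
-1<4: swap(2,3), lo=3 mid=4 ⇒ [2, -3, -1, 4, -2, 6, 5, 8]
-2<4: swap(3,4), lo=4 mid=5 ⇒ [2, -3, -1, -2, 4, 6, 5, 8]
done. lo=4 hi=4; data=[2, -3, -1, -2, 4, 6, 5, 8]

[2, -3, -1, -2, 4, 6, 5, 8]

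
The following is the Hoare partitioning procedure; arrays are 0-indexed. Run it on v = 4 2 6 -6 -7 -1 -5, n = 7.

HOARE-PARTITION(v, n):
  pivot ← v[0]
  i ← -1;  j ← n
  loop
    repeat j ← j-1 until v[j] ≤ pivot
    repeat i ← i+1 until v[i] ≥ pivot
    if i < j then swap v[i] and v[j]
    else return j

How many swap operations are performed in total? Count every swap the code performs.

2

pivot=4
j stops at 6 (-5), i stops at 0 (4); swap ⇒ -5 2 6 -6 -7 -1 4
j stops at 5 (-1), i stops at 2 (6); swap ⇒ -5 2 -1 -6 -7 6 4
j stops at 4, i stops at 5; i≥j ⇒ return 4. v=-5 2 -1 -6 -7 6 4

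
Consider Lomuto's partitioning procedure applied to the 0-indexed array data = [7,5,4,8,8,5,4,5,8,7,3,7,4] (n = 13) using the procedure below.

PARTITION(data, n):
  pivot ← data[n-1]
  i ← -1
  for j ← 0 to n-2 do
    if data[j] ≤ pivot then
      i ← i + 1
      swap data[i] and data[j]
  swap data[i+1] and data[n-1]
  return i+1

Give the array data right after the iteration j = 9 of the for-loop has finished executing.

[4,4,7,8,8,5,5,5,8,7,3,7,4]

pivot=4, i=-1
j=0: 7>4, skip
j=1: 5>4, skip
j=2: 4≤4, i=0, swap(0,2) ⇒ [4,5,7,8,8,5,4,5,8,7,3,7,4]
j=3: 8>4, skip
j=4: 8>4, skip
j=5: 5>4, skip
j=6: 4≤4, i=1, swap(1,6) ⇒ [4,4,7,8,8,5,5,5,8,7,3,7,4]
j=7: 5>4, skip
j=8: 8>4, skip
j=9: 7>4, skip
(after j=9) data = [4,4,7,8,8,5,5,5,8,7,3,7,4]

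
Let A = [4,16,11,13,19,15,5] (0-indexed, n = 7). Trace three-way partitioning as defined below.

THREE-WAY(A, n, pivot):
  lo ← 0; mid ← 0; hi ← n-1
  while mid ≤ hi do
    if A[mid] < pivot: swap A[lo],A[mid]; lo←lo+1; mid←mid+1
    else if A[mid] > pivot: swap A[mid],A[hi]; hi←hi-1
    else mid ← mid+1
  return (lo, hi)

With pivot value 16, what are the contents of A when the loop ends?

[4,11,13,5,15,16,19]

pivot = 16; lo=0, mid=0, hi=6
A[mid]=4<16: swap A[0],A[0]; lo=1,mid=1 → [4,16,11,13,19,15,5]
A[mid]=16=16: mid=2
A[mid]=11<16: swap A[1],A[2]; lo=2,mid=3 → [4,11,16,13,19,15,5]
A[mid]=13<16: swap A[2],A[3]; lo=3,mid=4 → [4,11,13,16,19,15,5]
A[mid]=19>16: swap A[4],A[6]; hi=5 → [4,11,13,16,5,15,19]
A[mid]=5<16: swap A[3],A[4]; lo=4,mid=5 → [4,11,13,5,16,15,19]
A[mid]=15<16: swap A[4],A[5]; lo=5,mid=6 → [4,11,13,5,15,16,19]
end: lo=5, hi=5; A = [4,11,13,5,15,16,19]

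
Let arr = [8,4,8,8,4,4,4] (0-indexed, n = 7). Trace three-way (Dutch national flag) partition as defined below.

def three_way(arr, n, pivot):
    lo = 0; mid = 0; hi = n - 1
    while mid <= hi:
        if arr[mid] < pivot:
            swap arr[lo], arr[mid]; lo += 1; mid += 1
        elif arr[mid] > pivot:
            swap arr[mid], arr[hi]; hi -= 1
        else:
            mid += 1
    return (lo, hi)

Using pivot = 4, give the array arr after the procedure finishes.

pivot = 4; lo=0, mid=0, hi=6
arr[mid]=8>4: swap arr[0],arr[6]; hi=5 → [4,4,8,8,4,4,8]
arr[mid]=4=4: mid=1
arr[mid]=4=4: mid=2
arr[mid]=8>4: swap arr[2],arr[5]; hi=4 → [4,4,4,8,4,8,8]
arr[mid]=4=4: mid=3
arr[mid]=8>4: swap arr[3],arr[4]; hi=3 → [4,4,4,4,8,8,8]
arr[mid]=4=4: mid=4
end: lo=0, hi=3; arr = [4,4,4,4,8,8,8]

[4,4,4,4,8,8,8]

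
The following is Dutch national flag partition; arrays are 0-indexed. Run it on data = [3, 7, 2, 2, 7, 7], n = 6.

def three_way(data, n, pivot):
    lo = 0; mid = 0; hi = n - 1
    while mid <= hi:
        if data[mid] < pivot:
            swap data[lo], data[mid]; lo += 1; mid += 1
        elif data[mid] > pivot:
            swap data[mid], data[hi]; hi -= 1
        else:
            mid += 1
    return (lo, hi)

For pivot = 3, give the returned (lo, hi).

pivot = 3; lo=0, mid=0, hi=5
data[mid]=3=3: mid=1
data[mid]=7>3: swap data[1],data[5]; hi=4 → [3, 7, 2, 2, 7, 7]
data[mid]=7>3: swap data[1],data[4]; hi=3 → [3, 7, 2, 2, 7, 7]
data[mid]=7>3: swap data[1],data[3]; hi=2 → [3, 2, 2, 7, 7, 7]
data[mid]=2<3: swap data[0],data[1]; lo=1,mid=2 → [2, 3, 2, 7, 7, 7]
data[mid]=2<3: swap data[1],data[2]; lo=2,mid=3 → [2, 2, 3, 7, 7, 7]
end: lo=2, hi=2; data = [2, 2, 3, 7, 7, 7]

(2, 2)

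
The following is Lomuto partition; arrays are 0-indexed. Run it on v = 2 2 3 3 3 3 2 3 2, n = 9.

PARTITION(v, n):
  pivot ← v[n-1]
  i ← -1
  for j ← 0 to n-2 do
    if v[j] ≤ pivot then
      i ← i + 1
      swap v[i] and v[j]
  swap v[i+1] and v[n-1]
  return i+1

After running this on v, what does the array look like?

pivot=2, i=-1
j=0: 2≤2, i=0, swap(0,0) ⇒ 2 2 3 3 3 3 2 3 2
j=1: 2≤2, i=1, swap(1,1) ⇒ 2 2 3 3 3 3 2 3 2
j=2: 3>2, skip
j=3: 3>2, skip
j=4: 3>2, skip
j=5: 3>2, skip
j=6: 2≤2, i=2, swap(2,6) ⇒ 2 2 2 3 3 3 3 3 2
j=7: 3>2, skip
swap(3,8) ⇒ 2 2 2 2 3 3 3 3 3; return 3

2 2 2 2 3 3 3 3 3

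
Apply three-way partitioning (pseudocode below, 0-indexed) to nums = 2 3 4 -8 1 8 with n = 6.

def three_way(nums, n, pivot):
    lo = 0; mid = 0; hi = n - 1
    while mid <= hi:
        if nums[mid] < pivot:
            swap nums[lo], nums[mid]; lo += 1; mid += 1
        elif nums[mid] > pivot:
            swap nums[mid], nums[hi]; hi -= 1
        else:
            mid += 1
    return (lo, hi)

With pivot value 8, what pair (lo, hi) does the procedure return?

pivot = 8; lo=0, mid=0, hi=5
nums[mid]=2<8: swap nums[0],nums[0]; lo=1,mid=1 → 2 3 4 -8 1 8
nums[mid]=3<8: swap nums[1],nums[1]; lo=2,mid=2 → 2 3 4 -8 1 8
nums[mid]=4<8: swap nums[2],nums[2]; lo=3,mid=3 → 2 3 4 -8 1 8
nums[mid]=-8<8: swap nums[3],nums[3]; lo=4,mid=4 → 2 3 4 -8 1 8
nums[mid]=1<8: swap nums[4],nums[4]; lo=5,mid=5 → 2 3 4 -8 1 8
nums[mid]=8=8: mid=6
end: lo=5, hi=5; nums = 2 3 4 -8 1 8

(5, 5)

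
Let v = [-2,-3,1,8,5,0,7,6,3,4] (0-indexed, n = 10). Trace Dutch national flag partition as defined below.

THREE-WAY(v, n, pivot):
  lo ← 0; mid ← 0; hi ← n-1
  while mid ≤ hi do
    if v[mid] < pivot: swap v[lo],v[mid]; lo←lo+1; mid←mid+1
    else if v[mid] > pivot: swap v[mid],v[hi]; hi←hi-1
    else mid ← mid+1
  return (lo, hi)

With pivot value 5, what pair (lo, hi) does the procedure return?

(6, 6)

pivot = 5; lo=0, mid=0, hi=9
v[mid]=-2<5: swap v[0],v[0]; lo=1,mid=1 → [-2,-3,1,8,5,0,7,6,3,4]
v[mid]=-3<5: swap v[1],v[1]; lo=2,mid=2 → [-2,-3,1,8,5,0,7,6,3,4]
v[mid]=1<5: swap v[2],v[2]; lo=3,mid=3 → [-2,-3,1,8,5,0,7,6,3,4]
v[mid]=8>5: swap v[3],v[9]; hi=8 → [-2,-3,1,4,5,0,7,6,3,8]
v[mid]=4<5: swap v[3],v[3]; lo=4,mid=4 → [-2,-3,1,4,5,0,7,6,3,8]
v[mid]=5=5: mid=5
v[mid]=0<5: swap v[4],v[5]; lo=5,mid=6 → [-2,-3,1,4,0,5,7,6,3,8]
v[mid]=7>5: swap v[6],v[8]; hi=7 → [-2,-3,1,4,0,5,3,6,7,8]
v[mid]=3<5: swap v[5],v[6]; lo=6,mid=7 → [-2,-3,1,4,0,3,5,6,7,8]
v[mid]=6>5: swap v[7],v[7]; hi=6 → [-2,-3,1,4,0,3,5,6,7,8]
end: lo=6, hi=6; v = [-2,-3,1,4,0,3,5,6,7,8]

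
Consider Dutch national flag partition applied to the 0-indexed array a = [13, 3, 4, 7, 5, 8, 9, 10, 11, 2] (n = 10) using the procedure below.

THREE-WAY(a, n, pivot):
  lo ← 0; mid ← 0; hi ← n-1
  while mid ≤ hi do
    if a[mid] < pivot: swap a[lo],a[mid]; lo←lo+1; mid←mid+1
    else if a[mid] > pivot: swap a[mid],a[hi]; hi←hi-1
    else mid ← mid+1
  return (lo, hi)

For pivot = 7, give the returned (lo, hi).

(4, 4)

lo=0 mid=0 hi=9
13>7: swap(0,9), hi=8 ⇒ [2, 3, 4, 7, 5, 8, 9, 10, 11, 13]
2<7: swap(0,0), lo=1 mid=1 ⇒ [2, 3, 4, 7, 5, 8, 9, 10, 11, 13]
3<7: swap(1,1), lo=2 mid=2 ⇒ [2, 3, 4, 7, 5, 8, 9, 10, 11, 13]
4<7: swap(2,2), lo=3 mid=3 ⇒ [2, 3, 4, 7, 5, 8, 9, 10, 11, 13]
7=7: mid=4
5<7: swap(3,4), lo=4 mid=5 ⇒ [2, 3, 4, 5, 7, 8, 9, 10, 11, 13]
8>7: swap(5,8), hi=7 ⇒ [2, 3, 4, 5, 7, 11, 9, 10, 8, 13]
11>7: swap(5,7), hi=6 ⇒ [2, 3, 4, 5, 7, 10, 9, 11, 8, 13]
10>7: swap(5,6), hi=5 ⇒ [2, 3, 4, 5, 7, 9, 10, 11, 8, 13]
9>7: swap(5,5), hi=4 ⇒ [2, 3, 4, 5, 7, 9, 10, 11, 8, 13]
done. lo=4 hi=4; a=[2, 3, 4, 5, 7, 9, 10, 11, 8, 13]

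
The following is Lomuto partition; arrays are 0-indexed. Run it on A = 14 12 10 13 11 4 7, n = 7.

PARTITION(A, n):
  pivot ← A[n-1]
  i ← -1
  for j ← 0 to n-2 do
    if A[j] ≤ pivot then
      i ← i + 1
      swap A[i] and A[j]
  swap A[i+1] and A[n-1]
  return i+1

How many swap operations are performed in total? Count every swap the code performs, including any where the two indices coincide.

pivot = A[6] = 7; i = -1
j=0: A[0]=14 > 7 → no swap
j=1: A[1]=12 > 7 → no swap
j=2: A[2]=10 > 7 → no swap
j=3: A[3]=13 > 7 → no swap
j=4: A[4]=11 > 7 → no swap
j=5: A[5]=4 ≤ 7 → i=0, swap A[0],A[5] → 4 12 10 13 11 14 7
final swap A[1],A[6] → 4 7 10 13 11 14 12; return 1

2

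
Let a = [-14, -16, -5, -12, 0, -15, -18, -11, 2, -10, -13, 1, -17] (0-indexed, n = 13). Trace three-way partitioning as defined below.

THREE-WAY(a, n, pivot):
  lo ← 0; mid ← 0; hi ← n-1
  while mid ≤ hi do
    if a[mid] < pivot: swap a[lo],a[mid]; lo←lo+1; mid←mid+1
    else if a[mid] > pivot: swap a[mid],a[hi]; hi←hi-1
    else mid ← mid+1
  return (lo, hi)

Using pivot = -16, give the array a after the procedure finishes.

[-17, -18, -16, 0, -15, -12, -11, 2, -10, -13, 1, -5, -14]

pivot = -16; lo=0, mid=0, hi=12
a[mid]=-14>-16: swap a[0],a[12]; hi=11 → [-17, -16, -5, -12, 0, -15, -18, -11, 2, -10, -13, 1, -14]
a[mid]=-17<-16: swap a[0],a[0]; lo=1,mid=1 → [-17, -16, -5, -12, 0, -15, -18, -11, 2, -10, -13, 1, -14]
a[mid]=-16=-16: mid=2
a[mid]=-5>-16: swap a[2],a[11]; hi=10 → [-17, -16, 1, -12, 0, -15, -18, -11, 2, -10, -13, -5, -14]
a[mid]=1>-16: swap a[2],a[10]; hi=9 → [-17, -16, -13, -12, 0, -15, -18, -11, 2, -10, 1, -5, -14]
a[mid]=-13>-16: swap a[2],a[9]; hi=8 → [-17, -16, -10, -12, 0, -15, -18, -11, 2, -13, 1, -5, -14]
a[mid]=-10>-16: swap a[2],a[8]; hi=7 → [-17, -16, 2, -12, 0, -15, -18, -11, -10, -13, 1, -5, -14]
a[mid]=2>-16: swap a[2],a[7]; hi=6 → [-17, -16, -11, -12, 0, -15, -18, 2, -10, -13, 1, -5, -14]
a[mid]=-11>-16: swap a[2],a[6]; hi=5 → [-17, -16, -18, -12, 0, -15, -11, 2, -10, -13, 1, -5, -14]
a[mid]=-18<-16: swap a[1],a[2]; lo=2,mid=3 → [-17, -18, -16, -12, 0, -15, -11, 2, -10, -13, 1, -5, -14]
a[mid]=-12>-16: swap a[3],a[5]; hi=4 → [-17, -18, -16, -15, 0, -12, -11, 2, -10, -13, 1, -5, -14]
a[mid]=-15>-16: swap a[3],a[4]; hi=3 → [-17, -18, -16, 0, -15, -12, -11, 2, -10, -13, 1, -5, -14]
a[mid]=0>-16: swap a[3],a[3]; hi=2 → [-17, -18, -16, 0, -15, -12, -11, 2, -10, -13, 1, -5, -14]
end: lo=2, hi=2; a = [-17, -18, -16, 0, -15, -12, -11, 2, -10, -13, 1, -5, -14]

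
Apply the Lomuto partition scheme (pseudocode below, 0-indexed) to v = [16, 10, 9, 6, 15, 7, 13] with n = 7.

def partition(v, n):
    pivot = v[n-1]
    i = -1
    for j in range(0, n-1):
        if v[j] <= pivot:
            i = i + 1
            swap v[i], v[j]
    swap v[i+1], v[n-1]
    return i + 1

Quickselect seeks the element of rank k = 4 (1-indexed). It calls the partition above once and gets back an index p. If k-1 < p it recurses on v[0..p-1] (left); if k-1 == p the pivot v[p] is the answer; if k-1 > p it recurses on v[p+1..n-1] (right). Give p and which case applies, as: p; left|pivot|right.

4; left

pivot = v[6] = 13; i = -1
j=0: v[0]=16 > 13 → no swap
j=1: v[1]=10 ≤ 13 → i=0, swap v[0],v[1] → [10, 16, 9, 6, 15, 7, 13]
j=2: v[2]=9 ≤ 13 → i=1, swap v[1],v[2] → [10, 9, 16, 6, 15, 7, 13]
j=3: v[3]=6 ≤ 13 → i=2, swap v[2],v[3] → [10, 9, 6, 16, 15, 7, 13]
j=4: v[4]=15 > 13 → no swap
j=5: v[5]=7 ≤ 13 → i=3, swap v[3],v[5] → [10, 9, 6, 7, 15, 16, 13]
final swap v[4],v[6] → [10, 9, 6, 7, 13, 16, 15]; return 4
p = 4; k-1 = 3 < 4 ⇒ left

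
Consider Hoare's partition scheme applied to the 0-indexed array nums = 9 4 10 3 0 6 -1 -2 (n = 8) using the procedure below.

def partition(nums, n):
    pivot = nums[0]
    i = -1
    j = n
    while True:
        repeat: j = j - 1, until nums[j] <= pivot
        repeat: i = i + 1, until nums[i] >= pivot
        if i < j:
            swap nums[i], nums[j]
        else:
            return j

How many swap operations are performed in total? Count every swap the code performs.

2

pivot=9
j stops at 7 (-2), i stops at 0 (9); swap ⇒ -2 4 10 3 0 6 -1 9
j stops at 6 (-1), i stops at 2 (10); swap ⇒ -2 4 -1 3 0 6 10 9
j stops at 5, i stops at 6; i≥j ⇒ return 5. nums=-2 4 -1 3 0 6 10 9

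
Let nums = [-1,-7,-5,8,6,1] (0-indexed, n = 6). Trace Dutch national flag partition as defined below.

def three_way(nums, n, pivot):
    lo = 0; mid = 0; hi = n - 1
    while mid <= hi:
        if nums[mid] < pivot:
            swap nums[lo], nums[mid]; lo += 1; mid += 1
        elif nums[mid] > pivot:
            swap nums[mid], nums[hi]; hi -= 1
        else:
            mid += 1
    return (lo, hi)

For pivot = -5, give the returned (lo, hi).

pivot = -5; lo=0, mid=0, hi=5
nums[mid]=-1>-5: swap nums[0],nums[5]; hi=4 → [1,-7,-5,8,6,-1]
nums[mid]=1>-5: swap nums[0],nums[4]; hi=3 → [6,-7,-5,8,1,-1]
nums[mid]=6>-5: swap nums[0],nums[3]; hi=2 → [8,-7,-5,6,1,-1]
nums[mid]=8>-5: swap nums[0],nums[2]; hi=1 → [-5,-7,8,6,1,-1]
nums[mid]=-5=-5: mid=1
nums[mid]=-7<-5: swap nums[0],nums[1]; lo=1,mid=2 → [-7,-5,8,6,1,-1]
end: lo=1, hi=1; nums = [-7,-5,8,6,1,-1]

(1, 1)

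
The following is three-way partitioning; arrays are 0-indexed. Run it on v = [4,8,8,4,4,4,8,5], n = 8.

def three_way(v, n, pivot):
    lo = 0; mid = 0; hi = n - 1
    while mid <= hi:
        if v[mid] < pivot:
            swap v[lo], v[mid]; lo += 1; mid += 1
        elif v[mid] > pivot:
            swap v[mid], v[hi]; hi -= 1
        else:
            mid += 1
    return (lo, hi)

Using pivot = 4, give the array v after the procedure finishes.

pivot = 4; lo=0, mid=0, hi=7
v[mid]=4=4: mid=1
v[mid]=8>4: swap v[1],v[7]; hi=6 → [4,5,8,4,4,4,8,8]
v[mid]=5>4: swap v[1],v[6]; hi=5 → [4,8,8,4,4,4,5,8]
v[mid]=8>4: swap v[1],v[5]; hi=4 → [4,4,8,4,4,8,5,8]
v[mid]=4=4: mid=2
v[mid]=8>4: swap v[2],v[4]; hi=3 → [4,4,4,4,8,8,5,8]
v[mid]=4=4: mid=3
v[mid]=4=4: mid=4
end: lo=0, hi=3; v = [4,4,4,4,8,8,5,8]

[4,4,4,4,8,8,5,8]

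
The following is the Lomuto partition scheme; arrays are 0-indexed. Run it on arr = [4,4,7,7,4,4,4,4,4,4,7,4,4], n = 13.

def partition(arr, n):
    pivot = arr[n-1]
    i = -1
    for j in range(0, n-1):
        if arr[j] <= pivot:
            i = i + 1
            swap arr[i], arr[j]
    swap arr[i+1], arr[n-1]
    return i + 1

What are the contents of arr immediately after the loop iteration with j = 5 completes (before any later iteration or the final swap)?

[4,4,4,4,7,7,4,4,4,4,7,4,4]

pivot=4, i=-1
j=0: 4≤4, i=0, swap(0,0) ⇒ [4,4,7,7,4,4,4,4,4,4,7,4,4]
j=1: 4≤4, i=1, swap(1,1) ⇒ [4,4,7,7,4,4,4,4,4,4,7,4,4]
j=2: 7>4, skip
j=3: 7>4, skip
j=4: 4≤4, i=2, swap(2,4) ⇒ [4,4,4,7,7,4,4,4,4,4,7,4,4]
j=5: 4≤4, i=3, swap(3,5) ⇒ [4,4,4,4,7,7,4,4,4,4,7,4,4]
(after j=5) arr = [4,4,4,4,7,7,4,4,4,4,7,4,4]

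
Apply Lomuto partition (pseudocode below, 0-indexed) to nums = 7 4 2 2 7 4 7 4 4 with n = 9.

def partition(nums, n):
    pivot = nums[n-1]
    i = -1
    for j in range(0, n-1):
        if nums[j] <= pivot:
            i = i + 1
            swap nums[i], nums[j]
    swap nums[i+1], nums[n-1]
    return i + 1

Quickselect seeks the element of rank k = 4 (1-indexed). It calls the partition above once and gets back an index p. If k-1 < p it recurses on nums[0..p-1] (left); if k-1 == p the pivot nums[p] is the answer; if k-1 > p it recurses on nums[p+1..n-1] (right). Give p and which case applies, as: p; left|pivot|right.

5; left

pivot = nums[8] = 4; i = -1
j=0: nums[0]=7 > 4 → no swap
j=1: nums[1]=4 ≤ 4 → i=0, swap nums[0],nums[1] → 4 7 2 2 7 4 7 4 4
j=2: nums[2]=2 ≤ 4 → i=1, swap nums[1],nums[2] → 4 2 7 2 7 4 7 4 4
j=3: nums[3]=2 ≤ 4 → i=2, swap nums[2],nums[3] → 4 2 2 7 7 4 7 4 4
j=4: nums[4]=7 > 4 → no swap
j=5: nums[5]=4 ≤ 4 → i=3, swap nums[3],nums[5] → 4 2 2 4 7 7 7 4 4
j=6: nums[6]=7 > 4 → no swap
j=7: nums[7]=4 ≤ 4 → i=4, swap nums[4],nums[7] → 4 2 2 4 4 7 7 7 4
final swap nums[5],nums[8] → 4 2 2 4 4 4 7 7 7; return 5
p = 5; k-1 = 3 < 5 ⇒ left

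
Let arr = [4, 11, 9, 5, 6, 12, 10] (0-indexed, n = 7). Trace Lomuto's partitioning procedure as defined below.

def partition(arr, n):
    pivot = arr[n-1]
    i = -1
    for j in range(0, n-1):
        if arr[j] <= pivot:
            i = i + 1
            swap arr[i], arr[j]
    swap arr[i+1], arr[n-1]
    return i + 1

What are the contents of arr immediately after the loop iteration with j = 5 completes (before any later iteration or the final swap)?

pivot = arr[6] = 10; i = -1
j=0: arr[0]=4 ≤ 10 → i=0, swap arr[0],arr[0] (no change) → [4, 11, 9, 5, 6, 12, 10]
j=1: arr[1]=11 > 10 → no swap
j=2: arr[2]=9 ≤ 10 → i=1, swap arr[1],arr[2] → [4, 9, 11, 5, 6, 12, 10]
j=3: arr[3]=5 ≤ 10 → i=2, swap arr[2],arr[3] → [4, 9, 5, 11, 6, 12, 10]
j=4: arr[4]=6 ≤ 10 → i=3, swap arr[3],arr[4] → [4, 9, 5, 6, 11, 12, 10]
j=5: arr[5]=12 > 10 → no swap
(after j=5) arr = [4, 9, 5, 6, 11, 12, 10]

[4, 9, 5, 6, 11, 12, 10]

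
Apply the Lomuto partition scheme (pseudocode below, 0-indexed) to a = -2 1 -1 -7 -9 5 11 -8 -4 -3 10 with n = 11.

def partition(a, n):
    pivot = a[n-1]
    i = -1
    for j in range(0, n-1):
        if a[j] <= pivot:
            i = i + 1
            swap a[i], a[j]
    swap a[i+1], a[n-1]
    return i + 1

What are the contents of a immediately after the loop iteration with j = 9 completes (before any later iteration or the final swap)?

-2 1 -1 -7 -9 5 -8 -4 -3 11 10

pivot=10, i=-1
j=0: -2≤10, i=0, swap(0,0) ⇒ -2 1 -1 -7 -9 5 11 -8 -4 -3 10
j=1: 1≤10, i=1, swap(1,1) ⇒ -2 1 -1 -7 -9 5 11 -8 -4 -3 10
j=2: -1≤10, i=2, swap(2,2) ⇒ -2 1 -1 -7 -9 5 11 -8 -4 -3 10
j=3: -7≤10, i=3, swap(3,3) ⇒ -2 1 -1 -7 -9 5 11 -8 -4 -3 10
j=4: -9≤10, i=4, swap(4,4) ⇒ -2 1 -1 -7 -9 5 11 -8 -4 -3 10
j=5: 5≤10, i=5, swap(5,5) ⇒ -2 1 -1 -7 -9 5 11 -8 -4 -3 10
j=6: 11>10, skip
j=7: -8≤10, i=6, swap(6,7) ⇒ -2 1 -1 -7 -9 5 -8 11 -4 -3 10
j=8: -4≤10, i=7, swap(7,8) ⇒ -2 1 -1 -7 -9 5 -8 -4 11 -3 10
j=9: -3≤10, i=8, swap(8,9) ⇒ -2 1 -1 -7 -9 5 -8 -4 -3 11 10
(after j=9) a = -2 1 -1 -7 -9 5 -8 -4 -3 11 10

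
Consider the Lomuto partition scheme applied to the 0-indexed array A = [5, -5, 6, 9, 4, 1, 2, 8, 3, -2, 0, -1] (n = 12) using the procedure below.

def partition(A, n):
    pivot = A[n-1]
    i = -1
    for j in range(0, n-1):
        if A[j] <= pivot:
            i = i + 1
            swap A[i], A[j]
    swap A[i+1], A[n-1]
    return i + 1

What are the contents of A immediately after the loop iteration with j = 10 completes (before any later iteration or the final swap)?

[-5, -2, 6, 9, 4, 1, 2, 8, 3, 5, 0, -1]

pivot=-1, i=-1
j=0: 5>-1, skip
j=1: -5≤-1, i=0, swap(0,1) ⇒ [-5, 5, 6, 9, 4, 1, 2, 8, 3, -2, 0, -1]
j=2: 6>-1, skip
j=3: 9>-1, skip
j=4: 4>-1, skip
j=5: 1>-1, skip
j=6: 2>-1, skip
j=7: 8>-1, skip
j=8: 3>-1, skip
j=9: -2≤-1, i=1, swap(1,9) ⇒ [-5, -2, 6, 9, 4, 1, 2, 8, 3, 5, 0, -1]
j=10: 0>-1, skip
(after j=10) A = [-5, -2, 6, 9, 4, 1, 2, 8, 3, 5, 0, -1]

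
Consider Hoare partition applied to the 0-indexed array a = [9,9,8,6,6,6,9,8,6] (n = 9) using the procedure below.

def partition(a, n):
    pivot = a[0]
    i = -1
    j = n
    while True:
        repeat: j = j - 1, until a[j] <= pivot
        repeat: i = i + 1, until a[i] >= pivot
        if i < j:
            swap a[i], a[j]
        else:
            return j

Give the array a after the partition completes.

pivot=9
j stops at 8 (6), i stops at 0 (9); swap ⇒ [6,9,8,6,6,6,9,8,9]
j stops at 7 (8), i stops at 1 (9); swap ⇒ [6,8,8,6,6,6,9,9,9]
j stops at 6, i stops at 6; i≥j ⇒ return 6. a=[6,8,8,6,6,6,9,9,9]

[6,8,8,6,6,6,9,9,9]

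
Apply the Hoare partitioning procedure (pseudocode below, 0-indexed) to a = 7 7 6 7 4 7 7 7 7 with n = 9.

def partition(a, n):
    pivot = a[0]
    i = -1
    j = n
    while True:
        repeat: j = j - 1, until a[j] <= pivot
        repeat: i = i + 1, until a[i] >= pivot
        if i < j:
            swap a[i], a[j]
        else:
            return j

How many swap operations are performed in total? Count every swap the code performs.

3

pivot = a[0] = 7; i = -1, j = 9
j→8 (a[8]=7≤7), i→0 (a[0]=7≥7); i<j, swap → 7 7 6 7 4 7 7 7 7
j→7 (a[7]=7≤7), i→1 (a[1]=7≥7); i<j, swap → 7 7 6 7 4 7 7 7 7
j→6 (a[6]=7≤7), i→3 (a[3]=7≥7); i<j, swap → 7 7 6 7 4 7 7 7 7
j→5, i→5; i≥j, return j=5. a = 7 7 6 7 4 7 7 7 7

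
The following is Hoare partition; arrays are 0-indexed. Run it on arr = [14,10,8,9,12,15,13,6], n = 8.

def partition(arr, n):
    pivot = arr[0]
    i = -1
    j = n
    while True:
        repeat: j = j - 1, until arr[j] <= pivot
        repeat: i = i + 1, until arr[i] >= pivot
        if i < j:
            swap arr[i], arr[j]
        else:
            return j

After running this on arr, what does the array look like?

pivot = arr[0] = 14; i = -1, j = 8
j→7 (arr[7]=6≤14), i→0 (arr[0]=14≥14); i<j, swap → [6,10,8,9,12,15,13,14]
j→6 (arr[6]=13≤14), i→5 (arr[5]=15≥14); i<j, swap → [6,10,8,9,12,13,15,14]
j→5, i→6; i≥j, return j=5. arr = [6,10,8,9,12,13,15,14]

[6,10,8,9,12,13,15,14]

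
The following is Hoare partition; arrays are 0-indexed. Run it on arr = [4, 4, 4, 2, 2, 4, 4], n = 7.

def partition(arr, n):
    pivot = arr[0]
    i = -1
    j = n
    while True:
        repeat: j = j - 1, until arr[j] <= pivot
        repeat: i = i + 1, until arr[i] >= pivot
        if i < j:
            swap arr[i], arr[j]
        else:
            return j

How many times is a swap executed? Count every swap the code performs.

pivot=4
j stops at 6 (4), i stops at 0 (4); swap ⇒ [4, 4, 4, 2, 2, 4, 4]
j stops at 5 (4), i stops at 1 (4); swap ⇒ [4, 4, 4, 2, 2, 4, 4]
j stops at 4 (2), i stops at 2 (4); swap ⇒ [4, 4, 2, 2, 4, 4, 4]
j stops at 3, i stops at 4; i≥j ⇒ return 3. arr=[4, 4, 2, 2, 4, 4, 4]

3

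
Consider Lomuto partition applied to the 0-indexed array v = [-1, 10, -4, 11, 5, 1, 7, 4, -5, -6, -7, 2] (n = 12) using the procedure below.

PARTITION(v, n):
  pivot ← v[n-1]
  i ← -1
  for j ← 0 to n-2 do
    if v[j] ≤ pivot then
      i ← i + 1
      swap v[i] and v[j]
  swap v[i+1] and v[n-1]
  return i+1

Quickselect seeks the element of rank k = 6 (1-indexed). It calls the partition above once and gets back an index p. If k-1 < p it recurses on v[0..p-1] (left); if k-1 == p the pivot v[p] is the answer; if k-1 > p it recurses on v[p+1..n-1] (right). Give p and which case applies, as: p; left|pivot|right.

6; left

pivot=2, i=-1
j=0: -1≤2, i=0, swap(0,0) ⇒ [-1, 10, -4, 11, 5, 1, 7, 4, -5, -6, -7, 2]
j=1: 10>2, skip
j=2: -4≤2, i=1, swap(1,2) ⇒ [-1, -4, 10, 11, 5, 1, 7, 4, -5, -6, -7, 2]
j=3: 11>2, skip
j=4: 5>2, skip
j=5: 1≤2, i=2, swap(2,5) ⇒ [-1, -4, 1, 11, 5, 10, 7, 4, -5, -6, -7, 2]
j=6: 7>2, skip
j=7: 4>2, skip
j=8: -5≤2, i=3, swap(3,8) ⇒ [-1, -4, 1, -5, 5, 10, 7, 4, 11, -6, -7, 2]
j=9: -6≤2, i=4, swap(4,9) ⇒ [-1, -4, 1, -5, -6, 10, 7, 4, 11, 5, -7, 2]
j=10: -7≤2, i=5, swap(5,10) ⇒ [-1, -4, 1, -5, -6, -7, 7, 4, 11, 5, 10, 2]
swap(6,11) ⇒ [-1, -4, 1, -5, -6, -7, 2, 4, 11, 5, 10, 7]; return 6
p = 6; k-1 = 5 < 6 ⇒ left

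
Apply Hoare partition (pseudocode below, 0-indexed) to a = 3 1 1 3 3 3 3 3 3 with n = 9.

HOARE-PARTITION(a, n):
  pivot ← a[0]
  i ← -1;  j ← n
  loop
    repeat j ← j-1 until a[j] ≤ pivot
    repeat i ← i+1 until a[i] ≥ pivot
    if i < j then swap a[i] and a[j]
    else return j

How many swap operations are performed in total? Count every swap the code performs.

pivot = a[0] = 3; i = -1, j = 9
j→8 (a[8]=3≤3), i→0 (a[0]=3≥3); i<j, swap → 3 1 1 3 3 3 3 3 3
j→7 (a[7]=3≤3), i→3 (a[3]=3≥3); i<j, swap → 3 1 1 3 3 3 3 3 3
j→6 (a[6]=3≤3), i→4 (a[4]=3≥3); i<j, swap → 3 1 1 3 3 3 3 3 3
j→5, i→5; i≥j, return j=5. a = 3 1 1 3 3 3 3 3 3

3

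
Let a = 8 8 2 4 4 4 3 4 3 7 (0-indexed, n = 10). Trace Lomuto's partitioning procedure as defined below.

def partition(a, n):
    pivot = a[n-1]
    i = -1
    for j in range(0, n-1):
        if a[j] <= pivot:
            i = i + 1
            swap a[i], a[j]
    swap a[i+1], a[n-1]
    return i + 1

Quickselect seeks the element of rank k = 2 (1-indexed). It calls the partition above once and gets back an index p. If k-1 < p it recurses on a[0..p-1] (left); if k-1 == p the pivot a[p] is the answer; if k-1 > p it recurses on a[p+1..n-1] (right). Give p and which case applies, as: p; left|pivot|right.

pivot = a[9] = 7; i = -1
j=0: a[0]=8 > 7 → no swap
j=1: a[1]=8 > 7 → no swap
j=2: a[2]=2 ≤ 7 → i=0, swap a[0],a[2] → 2 8 8 4 4 4 3 4 3 7
j=3: a[3]=4 ≤ 7 → i=1, swap a[1],a[3] → 2 4 8 8 4 4 3 4 3 7
j=4: a[4]=4 ≤ 7 → i=2, swap a[2],a[4] → 2 4 4 8 8 4 3 4 3 7
j=5: a[5]=4 ≤ 7 → i=3, swap a[3],a[5] → 2 4 4 4 8 8 3 4 3 7
j=6: a[6]=3 ≤ 7 → i=4, swap a[4],a[6] → 2 4 4 4 3 8 8 4 3 7
j=7: a[7]=4 ≤ 7 → i=5, swap a[5],a[7] → 2 4 4 4 3 4 8 8 3 7
j=8: a[8]=3 ≤ 7 → i=6, swap a[6],a[8] → 2 4 4 4 3 4 3 8 8 7
final swap a[7],a[9] → 2 4 4 4 3 4 3 7 8 8; return 7
p = 7; k-1 = 1 < 7 ⇒ left

7; left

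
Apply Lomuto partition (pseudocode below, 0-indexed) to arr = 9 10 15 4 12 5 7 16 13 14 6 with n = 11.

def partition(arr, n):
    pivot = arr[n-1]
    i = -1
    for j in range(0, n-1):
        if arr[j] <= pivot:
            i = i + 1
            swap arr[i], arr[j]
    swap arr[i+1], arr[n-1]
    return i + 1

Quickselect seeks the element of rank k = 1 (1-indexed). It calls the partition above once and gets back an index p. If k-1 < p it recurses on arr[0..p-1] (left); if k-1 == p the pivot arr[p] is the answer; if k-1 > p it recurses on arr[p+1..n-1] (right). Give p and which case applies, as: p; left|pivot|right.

2; left

pivot = arr[10] = 6; i = -1
j=0: arr[0]=9 > 6 → no swap
j=1: arr[1]=10 > 6 → no swap
j=2: arr[2]=15 > 6 → no swap
j=3: arr[3]=4 ≤ 6 → i=0, swap arr[0],arr[3] → 4 10 15 9 12 5 7 16 13 14 6
j=4: arr[4]=12 > 6 → no swap
j=5: arr[5]=5 ≤ 6 → i=1, swap arr[1],arr[5] → 4 5 15 9 12 10 7 16 13 14 6
j=6: arr[6]=7 > 6 → no swap
j=7: arr[7]=16 > 6 → no swap
j=8: arr[8]=13 > 6 → no swap
j=9: arr[9]=14 > 6 → no swap
final swap arr[2],arr[10] → 4 5 6 9 12 10 7 16 13 14 15; return 2
p = 2; k-1 = 0 < 2 ⇒ left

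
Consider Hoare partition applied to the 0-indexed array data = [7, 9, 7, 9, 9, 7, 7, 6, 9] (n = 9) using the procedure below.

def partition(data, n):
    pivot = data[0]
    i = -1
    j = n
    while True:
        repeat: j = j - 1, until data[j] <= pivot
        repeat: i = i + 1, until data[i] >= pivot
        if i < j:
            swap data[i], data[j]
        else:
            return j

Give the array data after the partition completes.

pivot = data[0] = 7; i = -1, j = 9
j→7 (data[7]=6≤7), i→0 (data[0]=7≥7); i<j, swap → [6, 9, 7, 9, 9, 7, 7, 7, 9]
j→6 (data[6]=7≤7), i→1 (data[1]=9≥7); i<j, swap → [6, 7, 7, 9, 9, 7, 9, 7, 9]
j→5 (data[5]=7≤7), i→2 (data[2]=7≥7); i<j, swap → [6, 7, 7, 9, 9, 7, 9, 7, 9]
j→2, i→3; i≥j, return j=2. data = [6, 7, 7, 9, 9, 7, 9, 7, 9]

[6, 7, 7, 9, 9, 7, 9, 7, 9]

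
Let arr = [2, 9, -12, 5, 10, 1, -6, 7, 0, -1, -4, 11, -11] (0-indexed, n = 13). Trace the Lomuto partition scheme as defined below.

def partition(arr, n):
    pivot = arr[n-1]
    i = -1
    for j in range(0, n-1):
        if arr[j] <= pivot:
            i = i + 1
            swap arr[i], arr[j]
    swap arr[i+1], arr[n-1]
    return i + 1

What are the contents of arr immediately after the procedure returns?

pivot=-11, i=-1
j=0: 2>-11, skip
j=1: 9>-11, skip
j=2: -12≤-11, i=0, swap(0,2) ⇒ [-12, 9, 2, 5, 10, 1, -6, 7, 0, -1, -4, 11, -11]
j=3: 5>-11, skip
j=4: 10>-11, skip
j=5: 1>-11, skip
j=6: -6>-11, skip
j=7: 7>-11, skip
j=8: 0>-11, skip
j=9: -1>-11, skip
j=10: -4>-11, skip
j=11: 11>-11, skip
swap(1,12) ⇒ [-12, -11, 2, 5, 10, 1, -6, 7, 0, -1, -4, 11, 9]; return 1

[-12, -11, 2, 5, 10, 1, -6, 7, 0, -1, -4, 11, 9]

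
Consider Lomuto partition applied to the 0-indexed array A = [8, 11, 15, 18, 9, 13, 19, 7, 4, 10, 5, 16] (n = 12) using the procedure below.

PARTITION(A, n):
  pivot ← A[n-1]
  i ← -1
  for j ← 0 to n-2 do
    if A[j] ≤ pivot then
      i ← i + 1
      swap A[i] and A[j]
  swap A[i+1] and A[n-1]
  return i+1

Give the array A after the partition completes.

pivot=16, i=-1
j=0: 8≤16, i=0, swap(0,0) ⇒ [8, 11, 15, 18, 9, 13, 19, 7, 4, 10, 5, 16]
j=1: 11≤16, i=1, swap(1,1) ⇒ [8, 11, 15, 18, 9, 13, 19, 7, 4, 10, 5, 16]
j=2: 15≤16, i=2, swap(2,2) ⇒ [8, 11, 15, 18, 9, 13, 19, 7, 4, 10, 5, 16]
j=3: 18>16, skip
j=4: 9≤16, i=3, swap(3,4) ⇒ [8, 11, 15, 9, 18, 13, 19, 7, 4, 10, 5, 16]
j=5: 13≤16, i=4, swap(4,5) ⇒ [8, 11, 15, 9, 13, 18, 19, 7, 4, 10, 5, 16]
j=6: 19>16, skip
j=7: 7≤16, i=5, swap(5,7) ⇒ [8, 11, 15, 9, 13, 7, 19, 18, 4, 10, 5, 16]
j=8: 4≤16, i=6, swap(6,8) ⇒ [8, 11, 15, 9, 13, 7, 4, 18, 19, 10, 5, 16]
j=9: 10≤16, i=7, swap(7,9) ⇒ [8, 11, 15, 9, 13, 7, 4, 10, 19, 18, 5, 16]
j=10: 5≤16, i=8, swap(8,10) ⇒ [8, 11, 15, 9, 13, 7, 4, 10, 5, 18, 19, 16]
swap(9,11) ⇒ [8, 11, 15, 9, 13, 7, 4, 10, 5, 16, 19, 18]; return 9

[8, 11, 15, 9, 13, 7, 4, 10, 5, 16, 19, 18]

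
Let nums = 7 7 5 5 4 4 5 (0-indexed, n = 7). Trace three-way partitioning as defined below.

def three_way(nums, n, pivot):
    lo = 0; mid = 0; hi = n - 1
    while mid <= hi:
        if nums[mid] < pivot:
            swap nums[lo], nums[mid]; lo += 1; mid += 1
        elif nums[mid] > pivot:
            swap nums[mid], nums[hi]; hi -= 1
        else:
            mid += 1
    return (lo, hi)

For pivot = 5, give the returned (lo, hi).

(2, 4)

pivot = 5; lo=0, mid=0, hi=6
nums[mid]=7>5: swap nums[0],nums[6]; hi=5 → 5 7 5 5 4 4 7
nums[mid]=5=5: mid=1
nums[mid]=7>5: swap nums[1],nums[5]; hi=4 → 5 4 5 5 4 7 7
nums[mid]=4<5: swap nums[0],nums[1]; lo=1,mid=2 → 4 5 5 5 4 7 7
nums[mid]=5=5: mid=3
nums[mid]=5=5: mid=4
nums[mid]=4<5: swap nums[1],nums[4]; lo=2,mid=5 → 4 4 5 5 5 7 7
end: lo=2, hi=4; nums = 4 4 5 5 5 7 7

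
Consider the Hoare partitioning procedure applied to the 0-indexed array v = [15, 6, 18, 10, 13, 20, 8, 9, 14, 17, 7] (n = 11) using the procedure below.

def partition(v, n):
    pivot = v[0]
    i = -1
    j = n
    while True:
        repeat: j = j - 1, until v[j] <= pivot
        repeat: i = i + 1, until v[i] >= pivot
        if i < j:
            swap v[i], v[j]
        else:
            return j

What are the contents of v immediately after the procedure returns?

pivot = v[0] = 15; i = -1, j = 11
j→10 (v[10]=7≤15), i→0 (v[0]=15≥15); i<j, swap → [7, 6, 18, 10, 13, 20, 8, 9, 14, 17, 15]
j→8 (v[8]=14≤15), i→2 (v[2]=18≥15); i<j, swap → [7, 6, 14, 10, 13, 20, 8, 9, 18, 17, 15]
j→7 (v[7]=9≤15), i→5 (v[5]=20≥15); i<j, swap → [7, 6, 14, 10, 13, 9, 8, 20, 18, 17, 15]
j→6, i→7; i≥j, return j=6. v = [7, 6, 14, 10, 13, 9, 8, 20, 18, 17, 15]

[7, 6, 14, 10, 13, 9, 8, 20, 18, 17, 15]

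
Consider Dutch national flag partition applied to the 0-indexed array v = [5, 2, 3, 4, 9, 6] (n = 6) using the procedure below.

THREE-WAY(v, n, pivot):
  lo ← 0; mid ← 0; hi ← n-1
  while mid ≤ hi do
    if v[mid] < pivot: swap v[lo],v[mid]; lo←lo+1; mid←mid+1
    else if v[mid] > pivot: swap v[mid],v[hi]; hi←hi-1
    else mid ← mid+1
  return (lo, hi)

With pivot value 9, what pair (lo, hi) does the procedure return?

(5, 5)

pivot = 9; lo=0, mid=0, hi=5
v[mid]=5<9: swap v[0],v[0]; lo=1,mid=1 → [5, 2, 3, 4, 9, 6]
v[mid]=2<9: swap v[1],v[1]; lo=2,mid=2 → [5, 2, 3, 4, 9, 6]
v[mid]=3<9: swap v[2],v[2]; lo=3,mid=3 → [5, 2, 3, 4, 9, 6]
v[mid]=4<9: swap v[3],v[3]; lo=4,mid=4 → [5, 2, 3, 4, 9, 6]
v[mid]=9=9: mid=5
v[mid]=6<9: swap v[4],v[5]; lo=5,mid=6 → [5, 2, 3, 4, 6, 9]
end: lo=5, hi=5; v = [5, 2, 3, 4, 6, 9]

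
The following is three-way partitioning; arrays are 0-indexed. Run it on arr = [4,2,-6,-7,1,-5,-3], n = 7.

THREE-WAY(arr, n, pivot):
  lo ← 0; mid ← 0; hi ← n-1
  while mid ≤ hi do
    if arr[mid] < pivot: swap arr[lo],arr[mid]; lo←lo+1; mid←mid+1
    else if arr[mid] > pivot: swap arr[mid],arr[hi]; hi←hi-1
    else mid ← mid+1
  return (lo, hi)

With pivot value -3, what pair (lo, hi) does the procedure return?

pivot = -3; lo=0, mid=0, hi=6
arr[mid]=4>-3: swap arr[0],arr[6]; hi=5 → [-3,2,-6,-7,1,-5,4]
arr[mid]=-3=-3: mid=1
arr[mid]=2>-3: swap arr[1],arr[5]; hi=4 → [-3,-5,-6,-7,1,2,4]
arr[mid]=-5<-3: swap arr[0],arr[1]; lo=1,mid=2 → [-5,-3,-6,-7,1,2,4]
arr[mid]=-6<-3: swap arr[1],arr[2]; lo=2,mid=3 → [-5,-6,-3,-7,1,2,4]
arr[mid]=-7<-3: swap arr[2],arr[3]; lo=3,mid=4 → [-5,-6,-7,-3,1,2,4]
arr[mid]=1>-3: swap arr[4],arr[4]; hi=3 → [-5,-6,-7,-3,1,2,4]
end: lo=3, hi=3; arr = [-5,-6,-7,-3,1,2,4]

(3, 3)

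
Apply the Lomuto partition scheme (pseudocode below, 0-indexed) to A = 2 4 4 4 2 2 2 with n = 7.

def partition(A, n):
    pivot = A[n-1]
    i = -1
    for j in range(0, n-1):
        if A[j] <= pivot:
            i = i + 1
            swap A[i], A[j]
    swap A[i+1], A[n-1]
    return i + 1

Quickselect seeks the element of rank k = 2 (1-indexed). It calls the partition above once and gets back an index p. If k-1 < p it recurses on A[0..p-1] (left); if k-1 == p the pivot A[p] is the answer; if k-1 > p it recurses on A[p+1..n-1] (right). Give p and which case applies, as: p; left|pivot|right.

pivot = A[6] = 2; i = -1
j=0: A[0]=2 ≤ 2 → i=0, swap A[0],A[0] (no change) → 2 4 4 4 2 2 2
j=1: A[1]=4 > 2 → no swap
j=2: A[2]=4 > 2 → no swap
j=3: A[3]=4 > 2 → no swap
j=4: A[4]=2 ≤ 2 → i=1, swap A[1],A[4] → 2 2 4 4 4 2 2
j=5: A[5]=2 ≤ 2 → i=2, swap A[2],A[5] → 2 2 2 4 4 4 2
final swap A[3],A[6] → 2 2 2 2 4 4 4; return 3
p = 3; k-1 = 1 < 3 ⇒ left

3; left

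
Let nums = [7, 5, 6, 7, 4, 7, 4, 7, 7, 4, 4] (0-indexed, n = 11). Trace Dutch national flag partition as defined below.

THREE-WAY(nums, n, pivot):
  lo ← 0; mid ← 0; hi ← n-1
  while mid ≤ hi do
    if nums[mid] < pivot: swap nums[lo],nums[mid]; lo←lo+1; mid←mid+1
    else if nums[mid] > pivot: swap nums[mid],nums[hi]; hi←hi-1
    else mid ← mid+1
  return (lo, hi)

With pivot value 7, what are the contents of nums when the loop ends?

lo=0 mid=0 hi=10
7=7: mid=1
5<7: swap(0,1), lo=1 mid=2 ⇒ [5, 7, 6, 7, 4, 7, 4, 7, 7, 4, 4]
6<7: swap(1,2), lo=2 mid=3 ⇒ [5, 6, 7, 7, 4, 7, 4, 7, 7, 4, 4]
7=7: mid=4
4<7: swap(2,4), lo=3 mid=5 ⇒ [5, 6, 4, 7, 7, 7, 4, 7, 7, 4, 4]
7=7: mid=6
4<7: swap(3,6), lo=4 mid=7 ⇒ [5, 6, 4, 4, 7, 7, 7, 7, 7, 4, 4]
7=7: mid=8
7=7: mid=9
4<7: swap(4,9), lo=5 mid=10 ⇒ [5, 6, 4, 4, 4, 7, 7, 7, 7, 7, 4]
4<7: swap(5,10), lo=6 mid=11 ⇒ [5, 6, 4, 4, 4, 4, 7, 7, 7, 7, 7]
done. lo=6 hi=10; nums=[5, 6, 4, 4, 4, 4, 7, 7, 7, 7, 7]

[5, 6, 4, 4, 4, 4, 7, 7, 7, 7, 7]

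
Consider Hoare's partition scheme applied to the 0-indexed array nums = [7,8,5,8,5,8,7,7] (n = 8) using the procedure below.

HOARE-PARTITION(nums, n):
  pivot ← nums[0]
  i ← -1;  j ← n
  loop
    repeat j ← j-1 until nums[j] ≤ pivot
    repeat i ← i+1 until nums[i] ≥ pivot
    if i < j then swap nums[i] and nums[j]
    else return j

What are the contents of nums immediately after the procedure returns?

[7,7,5,5,8,8,8,7]

pivot = nums[0] = 7; i = -1, j = 8
j→7 (nums[7]=7≤7), i→0 (nums[0]=7≥7); i<j, swap → [7,8,5,8,5,8,7,7]
j→6 (nums[6]=7≤7), i→1 (nums[1]=8≥7); i<j, swap → [7,7,5,8,5,8,8,7]
j→4 (nums[4]=5≤7), i→3 (nums[3]=8≥7); i<j, swap → [7,7,5,5,8,8,8,7]
j→3, i→4; i≥j, return j=3. nums = [7,7,5,5,8,8,8,7]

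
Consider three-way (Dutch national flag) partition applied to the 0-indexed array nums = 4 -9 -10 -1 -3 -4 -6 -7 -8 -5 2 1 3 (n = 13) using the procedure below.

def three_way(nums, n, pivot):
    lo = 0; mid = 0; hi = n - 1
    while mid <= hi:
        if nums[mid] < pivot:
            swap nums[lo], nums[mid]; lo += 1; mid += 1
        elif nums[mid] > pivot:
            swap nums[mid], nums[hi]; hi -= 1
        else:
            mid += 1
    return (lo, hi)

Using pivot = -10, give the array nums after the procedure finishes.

pivot = -10; lo=0, mid=0, hi=12
nums[mid]=4>-10: swap nums[0],nums[12]; hi=11 → 3 -9 -10 -1 -3 -4 -6 -7 -8 -5 2 1 4
nums[mid]=3>-10: swap nums[0],nums[11]; hi=10 → 1 -9 -10 -1 -3 -4 -6 -7 -8 -5 2 3 4
nums[mid]=1>-10: swap nums[0],nums[10]; hi=9 → 2 -9 -10 -1 -3 -4 -6 -7 -8 -5 1 3 4
nums[mid]=2>-10: swap nums[0],nums[9]; hi=8 → -5 -9 -10 -1 -3 -4 -6 -7 -8 2 1 3 4
nums[mid]=-5>-10: swap nums[0],nums[8]; hi=7 → -8 -9 -10 -1 -3 -4 -6 -7 -5 2 1 3 4
nums[mid]=-8>-10: swap nums[0],nums[7]; hi=6 → -7 -9 -10 -1 -3 -4 -6 -8 -5 2 1 3 4
nums[mid]=-7>-10: swap nums[0],nums[6]; hi=5 → -6 -9 -10 -1 -3 -4 -7 -8 -5 2 1 3 4
nums[mid]=-6>-10: swap nums[0],nums[5]; hi=4 → -4 -9 -10 -1 -3 -6 -7 -8 -5 2 1 3 4
nums[mid]=-4>-10: swap nums[0],nums[4]; hi=3 → -3 -9 -10 -1 -4 -6 -7 -8 -5 2 1 3 4
nums[mid]=-3>-10: swap nums[0],nums[3]; hi=2 → -1 -9 -10 -3 -4 -6 -7 -8 -5 2 1 3 4
nums[mid]=-1>-10: swap nums[0],nums[2]; hi=1 → -10 -9 -1 -3 -4 -6 -7 -8 -5 2 1 3 4
nums[mid]=-10=-10: mid=1
nums[mid]=-9>-10: swap nums[1],nums[1]; hi=0 → -10 -9 -1 -3 -4 -6 -7 -8 -5 2 1 3 4
end: lo=0, hi=0; nums = -10 -9 -1 -3 -4 -6 -7 -8 -5 2 1 3 4

-10 -9 -1 -3 -4 -6 -7 -8 -5 2 1 3 4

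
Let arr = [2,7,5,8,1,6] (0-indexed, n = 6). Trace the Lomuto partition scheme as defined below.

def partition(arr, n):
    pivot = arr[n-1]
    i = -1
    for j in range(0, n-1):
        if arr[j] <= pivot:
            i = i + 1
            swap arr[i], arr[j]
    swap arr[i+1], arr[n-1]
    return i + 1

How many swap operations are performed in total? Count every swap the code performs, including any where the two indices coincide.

4

pivot=6, i=-1
j=0: 2≤6, i=0, swap(0,0) ⇒ [2,7,5,8,1,6]
j=1: 7>6, skip
j=2: 5≤6, i=1, swap(1,2) ⇒ [2,5,7,8,1,6]
j=3: 8>6, skip
j=4: 1≤6, i=2, swap(2,4) ⇒ [2,5,1,8,7,6]
swap(3,5) ⇒ [2,5,1,6,7,8]; return 3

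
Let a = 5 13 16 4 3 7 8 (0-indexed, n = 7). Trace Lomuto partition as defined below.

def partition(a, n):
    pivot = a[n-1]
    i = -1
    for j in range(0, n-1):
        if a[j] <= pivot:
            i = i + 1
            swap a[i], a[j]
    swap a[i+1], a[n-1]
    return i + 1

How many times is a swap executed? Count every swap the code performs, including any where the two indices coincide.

pivot=8, i=-1
j=0: 5≤8, i=0, swap(0,0) ⇒ 5 13 16 4 3 7 8
j=1: 13>8, skip
j=2: 16>8, skip
j=3: 4≤8, i=1, swap(1,3) ⇒ 5 4 16 13 3 7 8
j=4: 3≤8, i=2, swap(2,4) ⇒ 5 4 3 13 16 7 8
j=5: 7≤8, i=3, swap(3,5) ⇒ 5 4 3 7 16 13 8
swap(4,6) ⇒ 5 4 3 7 8 13 16; return 4

5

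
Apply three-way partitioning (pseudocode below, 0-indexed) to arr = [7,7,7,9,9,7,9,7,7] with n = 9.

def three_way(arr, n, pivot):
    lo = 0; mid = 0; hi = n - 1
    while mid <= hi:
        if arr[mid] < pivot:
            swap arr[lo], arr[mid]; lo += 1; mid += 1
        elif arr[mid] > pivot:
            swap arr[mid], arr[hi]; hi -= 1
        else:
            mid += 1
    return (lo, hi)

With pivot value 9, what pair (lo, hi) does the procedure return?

lo=0 mid=0 hi=8
7<9: swap(0,0), lo=1 mid=1 ⇒ [7,7,7,9,9,7,9,7,7]
7<9: swap(1,1), lo=2 mid=2 ⇒ [7,7,7,9,9,7,9,7,7]
7<9: swap(2,2), lo=3 mid=3 ⇒ [7,7,7,9,9,7,9,7,7]
9=9: mid=4
9=9: mid=5
7<9: swap(3,5), lo=4 mid=6 ⇒ [7,7,7,7,9,9,9,7,7]
9=9: mid=7
7<9: swap(4,7), lo=5 mid=8 ⇒ [7,7,7,7,7,9,9,9,7]
7<9: swap(5,8), lo=6 mid=9 ⇒ [7,7,7,7,7,7,9,9,9]
done. lo=6 hi=8; arr=[7,7,7,7,7,7,9,9,9]

(6, 8)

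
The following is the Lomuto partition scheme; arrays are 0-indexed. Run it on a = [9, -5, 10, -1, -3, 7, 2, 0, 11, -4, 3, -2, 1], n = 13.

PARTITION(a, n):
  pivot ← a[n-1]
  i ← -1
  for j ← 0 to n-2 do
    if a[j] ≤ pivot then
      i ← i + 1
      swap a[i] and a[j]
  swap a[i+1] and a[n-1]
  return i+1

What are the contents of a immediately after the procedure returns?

pivot=1, i=-1
j=0: 9>1, skip
j=1: -5≤1, i=0, swap(0,1) ⇒ [-5, 9, 10, -1, -3, 7, 2, 0, 11, -4, 3, -2, 1]
j=2: 10>1, skip
j=3: -1≤1, i=1, swap(1,3) ⇒ [-5, -1, 10, 9, -3, 7, 2, 0, 11, -4, 3, -2, 1]
j=4: -3≤1, i=2, swap(2,4) ⇒ [-5, -1, -3, 9, 10, 7, 2, 0, 11, -4, 3, -2, 1]
j=5: 7>1, skip
j=6: 2>1, skip
j=7: 0≤1, i=3, swap(3,7) ⇒ [-5, -1, -3, 0, 10, 7, 2, 9, 11, -4, 3, -2, 1]
j=8: 11>1, skip
j=9: -4≤1, i=4, swap(4,9) ⇒ [-5, -1, -3, 0, -4, 7, 2, 9, 11, 10, 3, -2, 1]
j=10: 3>1, skip
j=11: -2≤1, i=5, swap(5,11) ⇒ [-5, -1, -3, 0, -4, -2, 2, 9, 11, 10, 3, 7, 1]
swap(6,12) ⇒ [-5, -1, -3, 0, -4, -2, 1, 9, 11, 10, 3, 7, 2]; return 6

[-5, -1, -3, 0, -4, -2, 1, 9, 11, 10, 3, 7, 2]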